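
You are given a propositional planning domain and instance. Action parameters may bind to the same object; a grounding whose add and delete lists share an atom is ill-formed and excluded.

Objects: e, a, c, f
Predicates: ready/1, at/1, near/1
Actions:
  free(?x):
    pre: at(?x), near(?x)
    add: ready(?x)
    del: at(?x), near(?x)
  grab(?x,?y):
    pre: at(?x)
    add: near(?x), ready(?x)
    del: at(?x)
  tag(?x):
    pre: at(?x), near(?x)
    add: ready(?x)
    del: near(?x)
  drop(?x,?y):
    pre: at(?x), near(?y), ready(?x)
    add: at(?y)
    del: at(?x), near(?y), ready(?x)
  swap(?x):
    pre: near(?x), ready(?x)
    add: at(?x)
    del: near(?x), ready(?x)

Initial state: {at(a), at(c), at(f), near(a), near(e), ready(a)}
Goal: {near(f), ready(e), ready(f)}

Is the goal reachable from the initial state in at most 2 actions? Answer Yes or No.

No

1. grab(f,e)  →  {at(a), at(c), near(a), near(e), near(f), ready(a), ready(f)}
2. drop(a,e)  →  {at(c), at(e), near(a), near(f), ready(f)}
3. grab(e,e)  →  {at(c), near(a), near(e), near(f), ready(e), ready(f)}
optimal plan length = 3; 3 > 2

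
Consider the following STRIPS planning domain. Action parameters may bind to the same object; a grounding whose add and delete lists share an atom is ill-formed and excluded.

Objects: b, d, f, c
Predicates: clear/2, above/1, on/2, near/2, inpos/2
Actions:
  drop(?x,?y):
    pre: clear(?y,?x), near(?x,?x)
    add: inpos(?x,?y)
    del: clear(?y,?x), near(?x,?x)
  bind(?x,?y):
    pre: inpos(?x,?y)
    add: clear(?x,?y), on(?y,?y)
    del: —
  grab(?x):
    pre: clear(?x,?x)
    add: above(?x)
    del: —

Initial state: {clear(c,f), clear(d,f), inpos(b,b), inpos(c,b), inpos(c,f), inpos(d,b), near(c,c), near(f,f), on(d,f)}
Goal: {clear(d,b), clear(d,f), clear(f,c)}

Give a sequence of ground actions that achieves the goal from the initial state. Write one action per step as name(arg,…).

drop(f,c); bind(d,b); bind(f,c)

1. drop(f,c)  →  {clear(d,f), inpos(b,b), inpos(c,b), inpos(c,f), inpos(d,b), inpos(f,c), near(c,c), on(d,f)}
2. bind(d,b)  →  {clear(d,b), clear(d,f), inpos(b,b), inpos(c,b), inpos(c,f), inpos(d,b), inpos(f,c), near(c,c), on(b,b), on(d,f)}
3. bind(f,c)  →  {clear(d,b), clear(d,f), clear(f,c), inpos(b,b), inpos(c,b), inpos(c,f), inpos(d,b), inpos(f,c), near(c,c), on(b,b), on(c,c), on(d,f)}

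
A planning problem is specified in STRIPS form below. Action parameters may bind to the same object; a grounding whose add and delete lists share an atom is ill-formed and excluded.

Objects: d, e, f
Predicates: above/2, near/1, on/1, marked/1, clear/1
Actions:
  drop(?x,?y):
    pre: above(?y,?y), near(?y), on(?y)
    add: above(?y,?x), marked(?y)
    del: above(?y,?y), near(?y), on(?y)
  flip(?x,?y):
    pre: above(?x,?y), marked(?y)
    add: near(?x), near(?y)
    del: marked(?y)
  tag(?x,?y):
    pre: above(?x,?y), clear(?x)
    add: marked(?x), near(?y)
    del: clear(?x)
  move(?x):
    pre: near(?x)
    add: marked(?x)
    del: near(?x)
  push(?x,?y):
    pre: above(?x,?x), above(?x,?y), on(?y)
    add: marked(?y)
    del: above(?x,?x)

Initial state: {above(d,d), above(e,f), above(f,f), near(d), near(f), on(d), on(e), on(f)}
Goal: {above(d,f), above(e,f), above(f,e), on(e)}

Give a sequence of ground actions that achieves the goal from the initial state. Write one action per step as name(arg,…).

1. drop(e,f)  →  {above(d,d), above(e,f), above(f,e), marked(f), near(d), on(d), on(e)}
2. drop(f,d)  →  {above(d,f), above(e,f), above(f,e), marked(d), marked(f), on(e)}

drop(e,f); drop(f,d)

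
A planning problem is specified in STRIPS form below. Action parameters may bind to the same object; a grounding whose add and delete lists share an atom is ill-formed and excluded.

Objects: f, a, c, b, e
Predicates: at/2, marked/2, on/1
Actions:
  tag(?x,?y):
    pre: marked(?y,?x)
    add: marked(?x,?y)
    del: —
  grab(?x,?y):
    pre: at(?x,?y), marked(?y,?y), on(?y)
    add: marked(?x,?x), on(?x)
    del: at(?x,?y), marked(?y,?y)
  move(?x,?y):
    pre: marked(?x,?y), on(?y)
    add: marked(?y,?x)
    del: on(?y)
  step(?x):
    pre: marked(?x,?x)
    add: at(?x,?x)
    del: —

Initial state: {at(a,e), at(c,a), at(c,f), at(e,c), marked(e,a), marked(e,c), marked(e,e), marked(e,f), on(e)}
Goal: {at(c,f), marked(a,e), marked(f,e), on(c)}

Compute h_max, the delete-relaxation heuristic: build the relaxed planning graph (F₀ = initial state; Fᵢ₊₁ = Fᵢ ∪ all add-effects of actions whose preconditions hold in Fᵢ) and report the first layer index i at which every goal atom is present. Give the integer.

2

F0 = init (9 atoms)
F1 = F0 ∪ {at(e,e), marked(a,a), marked(a,e), marked(c,e), marked(f,e), on(a)}  (15 atoms)
F2 = F1 ∪ {at(a,a), marked(c,c), on(c)}  (18 atoms)
goal ⊆ F2  ⇒  h_max = 2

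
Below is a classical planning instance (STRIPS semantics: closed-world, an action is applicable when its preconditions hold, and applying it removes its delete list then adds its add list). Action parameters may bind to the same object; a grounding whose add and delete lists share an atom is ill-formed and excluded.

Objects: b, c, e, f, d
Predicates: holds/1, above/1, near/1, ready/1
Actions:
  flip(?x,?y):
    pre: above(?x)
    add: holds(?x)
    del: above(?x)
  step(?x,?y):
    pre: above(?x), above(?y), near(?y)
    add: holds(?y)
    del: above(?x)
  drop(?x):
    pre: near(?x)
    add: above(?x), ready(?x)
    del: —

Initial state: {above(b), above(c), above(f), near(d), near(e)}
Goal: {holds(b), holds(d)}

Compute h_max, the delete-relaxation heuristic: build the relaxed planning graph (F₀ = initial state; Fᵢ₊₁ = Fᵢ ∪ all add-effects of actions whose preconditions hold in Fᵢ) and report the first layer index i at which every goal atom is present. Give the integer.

F0 = init (5 atoms)
F1 = F0 ∪ {above(d), above(e), holds(b), holds(c), holds(f), ready(d), ready(e)}  (12 atoms)
F2 = F1 ∪ {holds(d), holds(e)}  (14 atoms)
goal ⊆ F2  ⇒  h_max = 2

2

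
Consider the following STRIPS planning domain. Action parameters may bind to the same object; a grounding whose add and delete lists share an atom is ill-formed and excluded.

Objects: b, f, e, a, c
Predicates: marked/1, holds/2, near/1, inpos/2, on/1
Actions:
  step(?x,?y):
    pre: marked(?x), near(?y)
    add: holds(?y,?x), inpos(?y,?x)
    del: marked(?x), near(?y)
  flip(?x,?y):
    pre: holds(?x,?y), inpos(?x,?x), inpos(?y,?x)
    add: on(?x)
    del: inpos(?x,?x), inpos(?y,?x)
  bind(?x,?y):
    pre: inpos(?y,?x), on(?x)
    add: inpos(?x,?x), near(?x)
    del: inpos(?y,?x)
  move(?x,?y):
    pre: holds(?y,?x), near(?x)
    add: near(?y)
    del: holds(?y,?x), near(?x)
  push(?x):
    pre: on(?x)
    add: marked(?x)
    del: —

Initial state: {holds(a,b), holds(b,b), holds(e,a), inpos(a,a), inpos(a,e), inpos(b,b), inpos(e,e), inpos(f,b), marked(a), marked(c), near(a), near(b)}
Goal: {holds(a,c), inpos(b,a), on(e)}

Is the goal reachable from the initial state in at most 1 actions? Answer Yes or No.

No

1. step(a,b)  →  {holds(a,b), holds(b,a), holds(b,b), holds(e,a), inpos(a,a), inpos(a,e), inpos(b,a), inpos(b,b), inpos(e,e), inpos(f,b), marked(c), near(a)}
2. step(c,a)  →  {holds(a,b), holds(a,c), holds(b,a), holds(b,b), holds(e,a), inpos(a,a), inpos(a,c), inpos(a,e), inpos(b,a), inpos(b,b), inpos(e,e), inpos(f,b)}
3. flip(e,a)  →  {holds(a,b), holds(a,c), holds(b,a), holds(b,b), holds(e,a), inpos(a,a), inpos(a,c), inpos(b,a), inpos(b,b), inpos(f,b), on(e)}
optimal plan length = 3; 3 > 1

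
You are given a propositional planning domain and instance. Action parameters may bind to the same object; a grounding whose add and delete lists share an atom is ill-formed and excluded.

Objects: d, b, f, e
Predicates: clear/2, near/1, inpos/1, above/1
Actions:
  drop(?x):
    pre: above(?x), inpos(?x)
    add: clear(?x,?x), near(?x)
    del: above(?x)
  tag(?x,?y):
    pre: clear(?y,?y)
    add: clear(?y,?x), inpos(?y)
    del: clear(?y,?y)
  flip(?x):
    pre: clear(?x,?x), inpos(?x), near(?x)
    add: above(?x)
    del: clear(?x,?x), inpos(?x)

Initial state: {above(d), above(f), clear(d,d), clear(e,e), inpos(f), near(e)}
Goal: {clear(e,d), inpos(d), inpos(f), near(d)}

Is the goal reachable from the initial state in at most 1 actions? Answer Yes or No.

No

1. tag(d,e)  →  {above(d), above(f), clear(d,d), clear(e,d), inpos(e), inpos(f), near(e)}
2. tag(b,d)  →  {above(d), above(f), clear(d,b), clear(e,d), inpos(d), inpos(e), inpos(f), near(e)}
3. drop(d)  →  {above(f), clear(d,b), clear(d,d), clear(e,d), inpos(d), inpos(e), inpos(f), near(d), near(e)}
optimal plan length = 3; 3 > 1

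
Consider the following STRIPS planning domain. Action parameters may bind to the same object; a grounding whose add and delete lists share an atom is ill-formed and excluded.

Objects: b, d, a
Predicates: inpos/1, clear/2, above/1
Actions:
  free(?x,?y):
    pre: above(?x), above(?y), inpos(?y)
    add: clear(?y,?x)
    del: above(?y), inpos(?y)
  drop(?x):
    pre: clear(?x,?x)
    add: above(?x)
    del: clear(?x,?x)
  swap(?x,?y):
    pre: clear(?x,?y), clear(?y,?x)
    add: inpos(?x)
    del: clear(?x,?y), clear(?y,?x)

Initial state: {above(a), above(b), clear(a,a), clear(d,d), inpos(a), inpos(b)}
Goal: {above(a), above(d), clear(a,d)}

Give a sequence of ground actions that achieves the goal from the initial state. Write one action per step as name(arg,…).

1. drop(d)  →  {above(a), above(b), above(d), clear(a,a), inpos(a), inpos(b)}
2. free(d,a)  →  {above(b), above(d), clear(a,a), clear(a,d), inpos(b)}
3. drop(a)  →  {above(a), above(b), above(d), clear(a,d), inpos(b)}

drop(d); free(d,a); drop(a)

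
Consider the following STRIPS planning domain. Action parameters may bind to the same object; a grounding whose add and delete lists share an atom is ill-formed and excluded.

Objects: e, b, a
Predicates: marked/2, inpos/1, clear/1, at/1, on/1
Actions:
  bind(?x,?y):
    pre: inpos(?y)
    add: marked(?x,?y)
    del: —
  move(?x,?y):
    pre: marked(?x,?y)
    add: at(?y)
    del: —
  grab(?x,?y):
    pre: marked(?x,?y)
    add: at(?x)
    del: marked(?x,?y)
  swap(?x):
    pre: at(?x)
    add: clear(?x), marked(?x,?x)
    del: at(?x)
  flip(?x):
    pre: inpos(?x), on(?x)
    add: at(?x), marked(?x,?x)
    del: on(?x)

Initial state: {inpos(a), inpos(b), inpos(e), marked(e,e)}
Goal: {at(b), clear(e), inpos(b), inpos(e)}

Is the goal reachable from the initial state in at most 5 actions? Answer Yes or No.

1. bind(e,b)  →  {inpos(a), inpos(b), inpos(e), marked(e,b), marked(e,e)}
2. move(e,e)  →  {at(e), inpos(a), inpos(b), inpos(e), marked(e,b), marked(e,e)}
3. move(e,b)  →  {at(b), at(e), inpos(a), inpos(b), inpos(e), marked(e,b), marked(e,e)}
4. swap(e)  →  {at(b), clear(e), inpos(a), inpos(b), inpos(e), marked(e,b), marked(e,e)}
optimal plan length = 4; 4 ≤ 5

Yes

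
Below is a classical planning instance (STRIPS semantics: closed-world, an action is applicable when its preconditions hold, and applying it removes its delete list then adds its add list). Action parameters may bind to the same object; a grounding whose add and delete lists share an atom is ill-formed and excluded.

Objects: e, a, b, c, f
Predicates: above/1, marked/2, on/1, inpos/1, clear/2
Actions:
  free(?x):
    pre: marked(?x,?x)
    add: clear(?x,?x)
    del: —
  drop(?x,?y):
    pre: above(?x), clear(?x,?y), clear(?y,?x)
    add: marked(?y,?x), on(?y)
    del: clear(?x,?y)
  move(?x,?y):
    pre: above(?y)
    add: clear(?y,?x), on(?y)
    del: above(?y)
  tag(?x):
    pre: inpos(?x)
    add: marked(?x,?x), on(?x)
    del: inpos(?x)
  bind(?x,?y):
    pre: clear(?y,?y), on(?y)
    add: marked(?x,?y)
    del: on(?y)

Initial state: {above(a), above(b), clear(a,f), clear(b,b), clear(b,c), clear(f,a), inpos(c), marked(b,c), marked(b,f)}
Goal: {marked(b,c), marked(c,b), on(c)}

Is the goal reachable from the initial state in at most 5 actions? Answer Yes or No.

Yes

1. move(e,b)  →  {above(a), clear(a,f), clear(b,b), clear(b,c), clear(b,e), clear(f,a), inpos(c), marked(b,c), marked(b,f), on(b)}
2. tag(c)  →  {above(a), clear(a,f), clear(b,b), clear(b,c), clear(b,e), clear(f,a), marked(b,c), marked(b,f), marked(c,c), on(b), on(c)}
3. bind(c,b)  →  {above(a), clear(a,f), clear(b,b), clear(b,c), clear(b,e), clear(f,a), marked(b,c), marked(b,f), marked(c,b), marked(c,c), on(c)}
optimal plan length = 3; 3 ≤ 5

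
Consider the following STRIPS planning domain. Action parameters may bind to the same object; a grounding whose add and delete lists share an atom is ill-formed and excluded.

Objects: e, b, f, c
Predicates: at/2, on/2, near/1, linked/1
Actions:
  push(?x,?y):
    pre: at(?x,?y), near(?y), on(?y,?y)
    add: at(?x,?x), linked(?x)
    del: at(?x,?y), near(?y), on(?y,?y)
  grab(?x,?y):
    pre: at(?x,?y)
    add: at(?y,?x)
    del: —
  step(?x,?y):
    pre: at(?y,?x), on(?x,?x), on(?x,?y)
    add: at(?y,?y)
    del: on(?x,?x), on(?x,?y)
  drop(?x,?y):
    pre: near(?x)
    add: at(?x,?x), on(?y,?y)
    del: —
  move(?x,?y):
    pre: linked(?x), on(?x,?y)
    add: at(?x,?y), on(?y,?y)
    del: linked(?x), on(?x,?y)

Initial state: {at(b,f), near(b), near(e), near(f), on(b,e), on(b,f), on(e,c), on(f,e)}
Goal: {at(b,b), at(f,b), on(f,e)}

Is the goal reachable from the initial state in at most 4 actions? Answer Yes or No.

1. grab(b,f)  →  {at(b,f), at(f,b), near(b), near(e), near(f), on(b,e), on(b,f), on(e,c), on(f,e)}
2. drop(b,e)  →  {at(b,b), at(b,f), at(f,b), near(b), near(e), near(f), on(b,e), on(b,f), on(e,c), on(e,e), on(f,e)}
optimal plan length = 2; 2 ≤ 4

Yes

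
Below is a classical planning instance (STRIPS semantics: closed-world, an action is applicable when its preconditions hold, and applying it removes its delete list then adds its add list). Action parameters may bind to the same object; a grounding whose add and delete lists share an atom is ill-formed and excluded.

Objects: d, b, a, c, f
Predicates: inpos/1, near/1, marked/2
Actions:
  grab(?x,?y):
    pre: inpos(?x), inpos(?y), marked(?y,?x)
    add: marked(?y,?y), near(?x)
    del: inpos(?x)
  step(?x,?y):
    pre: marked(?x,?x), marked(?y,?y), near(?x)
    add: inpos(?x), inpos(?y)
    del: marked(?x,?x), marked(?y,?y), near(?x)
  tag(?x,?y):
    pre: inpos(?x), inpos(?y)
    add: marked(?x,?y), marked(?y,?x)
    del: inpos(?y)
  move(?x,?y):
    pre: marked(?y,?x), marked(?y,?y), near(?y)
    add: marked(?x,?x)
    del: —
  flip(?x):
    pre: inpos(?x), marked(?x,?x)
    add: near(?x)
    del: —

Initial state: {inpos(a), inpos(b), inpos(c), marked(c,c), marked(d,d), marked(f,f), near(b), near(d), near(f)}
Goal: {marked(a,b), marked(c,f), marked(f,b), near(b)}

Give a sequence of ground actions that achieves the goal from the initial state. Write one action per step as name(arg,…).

step(d,f); tag(b,a); tag(f,b); tag(c,f)

1. step(d,f)  →  {inpos(a), inpos(b), inpos(c), inpos(d), inpos(f), marked(c,c), near(b), near(f)}
2. tag(b,a)  →  {inpos(b), inpos(c), inpos(d), inpos(f), marked(a,b), marked(b,a), marked(c,c), near(b), near(f)}
3. tag(f,b)  →  {inpos(c), inpos(d), inpos(f), marked(a,b), marked(b,a), marked(b,f), marked(c,c), marked(f,b), near(b), near(f)}
4. tag(c,f)  →  {inpos(c), inpos(d), marked(a,b), marked(b,a), marked(b,f), marked(c,c), marked(c,f), marked(f,b), marked(f,c), near(b), near(f)}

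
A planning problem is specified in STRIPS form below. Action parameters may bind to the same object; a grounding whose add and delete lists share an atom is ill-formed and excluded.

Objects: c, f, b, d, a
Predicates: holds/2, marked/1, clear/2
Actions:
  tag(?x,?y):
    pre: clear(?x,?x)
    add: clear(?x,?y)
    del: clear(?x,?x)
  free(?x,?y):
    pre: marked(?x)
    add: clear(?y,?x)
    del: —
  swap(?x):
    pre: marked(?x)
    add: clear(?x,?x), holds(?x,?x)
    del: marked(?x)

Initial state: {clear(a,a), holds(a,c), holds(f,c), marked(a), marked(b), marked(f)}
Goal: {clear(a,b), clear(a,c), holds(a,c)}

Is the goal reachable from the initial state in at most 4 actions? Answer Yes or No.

1. tag(a,c)  →  {clear(a,c), holds(a,c), holds(f,c), marked(a), marked(b), marked(f)}
2. free(b,a)  →  {clear(a,b), clear(a,c), holds(a,c), holds(f,c), marked(a), marked(b), marked(f)}
optimal plan length = 2; 2 ≤ 4

Yes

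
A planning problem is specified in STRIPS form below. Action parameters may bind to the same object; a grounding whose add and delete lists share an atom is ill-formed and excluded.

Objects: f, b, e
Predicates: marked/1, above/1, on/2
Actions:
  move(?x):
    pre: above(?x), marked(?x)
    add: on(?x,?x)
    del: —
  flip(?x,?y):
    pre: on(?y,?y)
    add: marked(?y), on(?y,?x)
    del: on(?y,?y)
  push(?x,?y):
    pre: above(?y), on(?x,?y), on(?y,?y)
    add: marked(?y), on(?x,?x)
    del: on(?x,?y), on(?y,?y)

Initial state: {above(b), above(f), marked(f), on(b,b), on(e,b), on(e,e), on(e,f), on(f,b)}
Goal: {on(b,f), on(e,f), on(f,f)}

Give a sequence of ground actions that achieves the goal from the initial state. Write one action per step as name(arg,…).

move(f); flip(f,b)

1. move(f)  →  {above(b), above(f), marked(f), on(b,b), on(e,b), on(e,e), on(e,f), on(f,b), on(f,f)}
2. flip(f,b)  →  {above(b), above(f), marked(b), marked(f), on(b,f), on(e,b), on(e,e), on(e,f), on(f,b), on(f,f)}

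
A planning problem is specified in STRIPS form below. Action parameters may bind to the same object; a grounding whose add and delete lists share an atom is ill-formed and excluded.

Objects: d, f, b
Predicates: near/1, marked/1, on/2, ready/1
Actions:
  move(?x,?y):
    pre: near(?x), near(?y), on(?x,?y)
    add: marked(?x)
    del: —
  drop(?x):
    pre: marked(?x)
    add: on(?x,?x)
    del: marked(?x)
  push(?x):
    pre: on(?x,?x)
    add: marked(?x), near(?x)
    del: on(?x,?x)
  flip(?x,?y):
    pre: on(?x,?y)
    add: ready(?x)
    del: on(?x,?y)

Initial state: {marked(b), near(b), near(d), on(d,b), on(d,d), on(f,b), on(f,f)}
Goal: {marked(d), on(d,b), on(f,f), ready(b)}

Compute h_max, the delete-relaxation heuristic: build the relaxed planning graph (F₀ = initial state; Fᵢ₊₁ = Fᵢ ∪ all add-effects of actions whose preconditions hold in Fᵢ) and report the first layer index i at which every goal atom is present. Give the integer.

F0 = init (7 atoms)
F1 = F0 ∪ {marked(d), marked(f), near(f), on(b,b), ready(d), ready(f)}  (13 atoms)
F2 = F1 ∪ {ready(b)}  (14 atoms)
goal ⊆ F2  ⇒  h_max = 2

2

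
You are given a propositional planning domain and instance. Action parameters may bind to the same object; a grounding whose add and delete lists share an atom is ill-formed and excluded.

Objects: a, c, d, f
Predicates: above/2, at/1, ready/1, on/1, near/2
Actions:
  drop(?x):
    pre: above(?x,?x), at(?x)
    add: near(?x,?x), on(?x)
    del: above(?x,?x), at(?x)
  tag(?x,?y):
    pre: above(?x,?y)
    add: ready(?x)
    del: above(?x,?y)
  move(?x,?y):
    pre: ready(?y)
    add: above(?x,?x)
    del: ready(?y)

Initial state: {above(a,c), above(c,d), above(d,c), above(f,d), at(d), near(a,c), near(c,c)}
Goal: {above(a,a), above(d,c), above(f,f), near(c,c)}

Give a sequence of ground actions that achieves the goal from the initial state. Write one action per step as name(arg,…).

tag(a,c); tag(c,d); move(a,a); move(f,c)

1. tag(a,c)  →  {above(c,d), above(d,c), above(f,d), at(d), near(a,c), near(c,c), ready(a)}
2. tag(c,d)  →  {above(d,c), above(f,d), at(d), near(a,c), near(c,c), ready(a), ready(c)}
3. move(a,a)  →  {above(a,a), above(d,c), above(f,d), at(d), near(a,c), near(c,c), ready(c)}
4. move(f,c)  →  {above(a,a), above(d,c), above(f,d), above(f,f), at(d), near(a,c), near(c,c)}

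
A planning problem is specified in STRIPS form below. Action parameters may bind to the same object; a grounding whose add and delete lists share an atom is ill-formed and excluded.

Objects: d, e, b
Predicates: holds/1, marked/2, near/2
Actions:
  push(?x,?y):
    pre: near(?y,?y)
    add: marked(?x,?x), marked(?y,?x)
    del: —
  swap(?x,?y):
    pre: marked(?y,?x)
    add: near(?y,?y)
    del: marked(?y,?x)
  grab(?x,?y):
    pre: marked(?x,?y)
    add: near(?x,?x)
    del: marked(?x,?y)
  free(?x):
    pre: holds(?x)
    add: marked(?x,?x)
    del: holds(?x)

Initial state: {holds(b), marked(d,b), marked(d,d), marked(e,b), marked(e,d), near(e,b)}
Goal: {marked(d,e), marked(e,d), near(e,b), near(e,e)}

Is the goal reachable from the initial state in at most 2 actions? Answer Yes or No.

1. swap(d,d)  →  {holds(b), marked(d,b), marked(e,b), marked(e,d), near(d,d), near(e,b)}
2. push(e,d)  →  {holds(b), marked(d,b), marked(d,e), marked(e,b), marked(e,d), marked(e,e), near(d,d), near(e,b)}
3. swap(e,e)  →  {holds(b), marked(d,b), marked(d,e), marked(e,b), marked(e,d), near(d,d), near(e,b), near(e,e)}
optimal plan length = 3; 3 > 2

No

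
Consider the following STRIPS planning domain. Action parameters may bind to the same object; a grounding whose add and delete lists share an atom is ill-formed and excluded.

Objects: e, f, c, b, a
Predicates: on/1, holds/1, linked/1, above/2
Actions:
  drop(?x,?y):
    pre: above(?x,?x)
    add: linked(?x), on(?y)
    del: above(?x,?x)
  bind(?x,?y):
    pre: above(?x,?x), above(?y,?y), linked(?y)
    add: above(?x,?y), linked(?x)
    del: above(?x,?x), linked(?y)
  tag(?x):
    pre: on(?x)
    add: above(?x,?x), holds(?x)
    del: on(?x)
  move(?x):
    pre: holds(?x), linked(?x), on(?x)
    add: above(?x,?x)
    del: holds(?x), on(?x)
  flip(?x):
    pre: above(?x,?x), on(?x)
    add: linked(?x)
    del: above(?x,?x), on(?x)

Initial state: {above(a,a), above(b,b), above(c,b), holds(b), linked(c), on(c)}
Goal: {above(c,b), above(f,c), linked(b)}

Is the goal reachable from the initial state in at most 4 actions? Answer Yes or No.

Yes

1. drop(b,f)  →  {above(a,a), above(c,b), holds(b), linked(b), linked(c), on(c), on(f)}
2. tag(f)  →  {above(a,a), above(c,b), above(f,f), holds(b), holds(f), linked(b), linked(c), on(c)}
3. tag(c)  →  {above(a,a), above(c,b), above(c,c), above(f,f), holds(b), holds(c), holds(f), linked(b), linked(c)}
4. bind(f,c)  →  {above(a,a), above(c,b), above(c,c), above(f,c), holds(b), holds(c), holds(f), linked(b), linked(f)}
optimal plan length = 4; 4 ≤ 4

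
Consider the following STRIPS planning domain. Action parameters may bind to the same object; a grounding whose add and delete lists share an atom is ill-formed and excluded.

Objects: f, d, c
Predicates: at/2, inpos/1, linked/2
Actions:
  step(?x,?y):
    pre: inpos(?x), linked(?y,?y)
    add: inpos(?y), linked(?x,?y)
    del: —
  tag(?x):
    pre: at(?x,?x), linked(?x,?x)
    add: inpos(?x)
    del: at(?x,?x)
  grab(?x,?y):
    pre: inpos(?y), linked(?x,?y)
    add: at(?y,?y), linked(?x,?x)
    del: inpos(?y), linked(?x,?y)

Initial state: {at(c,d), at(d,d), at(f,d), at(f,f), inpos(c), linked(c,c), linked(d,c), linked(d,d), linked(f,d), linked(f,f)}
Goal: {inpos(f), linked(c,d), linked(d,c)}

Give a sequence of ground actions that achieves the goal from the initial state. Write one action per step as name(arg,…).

1. step(c,f)  →  {at(c,d), at(d,d), at(f,d), at(f,f), inpos(c), inpos(f), linked(c,c), linked(c,f), linked(d,c), linked(d,d), linked(f,d), linked(f,f)}
2. step(c,d)  →  {at(c,d), at(d,d), at(f,d), at(f,f), inpos(c), inpos(d), inpos(f), linked(c,c), linked(c,d), linked(c,f), linked(d,c), linked(d,d), linked(f,d), linked(f,f)}

step(c,f); step(c,d)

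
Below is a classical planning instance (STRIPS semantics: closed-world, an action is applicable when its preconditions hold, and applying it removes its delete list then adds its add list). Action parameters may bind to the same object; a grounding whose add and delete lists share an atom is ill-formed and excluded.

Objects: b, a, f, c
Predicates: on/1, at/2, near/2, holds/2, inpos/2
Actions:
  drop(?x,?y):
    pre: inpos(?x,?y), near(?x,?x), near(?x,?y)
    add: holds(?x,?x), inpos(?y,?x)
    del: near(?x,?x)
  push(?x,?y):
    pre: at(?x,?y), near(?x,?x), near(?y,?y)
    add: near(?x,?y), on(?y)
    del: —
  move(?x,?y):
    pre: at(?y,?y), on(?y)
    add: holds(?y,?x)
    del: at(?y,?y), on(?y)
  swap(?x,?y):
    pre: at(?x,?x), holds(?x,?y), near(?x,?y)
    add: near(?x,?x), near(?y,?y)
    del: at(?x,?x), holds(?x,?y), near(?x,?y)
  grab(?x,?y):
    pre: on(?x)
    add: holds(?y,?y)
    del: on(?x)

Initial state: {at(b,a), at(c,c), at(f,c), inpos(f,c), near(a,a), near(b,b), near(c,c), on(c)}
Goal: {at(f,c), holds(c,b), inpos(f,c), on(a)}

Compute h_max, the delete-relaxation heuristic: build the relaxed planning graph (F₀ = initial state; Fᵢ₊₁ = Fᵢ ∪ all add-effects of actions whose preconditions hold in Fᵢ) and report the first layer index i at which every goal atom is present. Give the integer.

F0 = init (8 atoms)
F1 = F0 ∪ {holds(a,a), holds(b,b), holds(c,a), holds(c,b), holds(c,c), holds(c,f), holds(f,f), near(b,a), on(a)}  (17 atoms)
goal ⊆ F1  ⇒  h_max = 1

1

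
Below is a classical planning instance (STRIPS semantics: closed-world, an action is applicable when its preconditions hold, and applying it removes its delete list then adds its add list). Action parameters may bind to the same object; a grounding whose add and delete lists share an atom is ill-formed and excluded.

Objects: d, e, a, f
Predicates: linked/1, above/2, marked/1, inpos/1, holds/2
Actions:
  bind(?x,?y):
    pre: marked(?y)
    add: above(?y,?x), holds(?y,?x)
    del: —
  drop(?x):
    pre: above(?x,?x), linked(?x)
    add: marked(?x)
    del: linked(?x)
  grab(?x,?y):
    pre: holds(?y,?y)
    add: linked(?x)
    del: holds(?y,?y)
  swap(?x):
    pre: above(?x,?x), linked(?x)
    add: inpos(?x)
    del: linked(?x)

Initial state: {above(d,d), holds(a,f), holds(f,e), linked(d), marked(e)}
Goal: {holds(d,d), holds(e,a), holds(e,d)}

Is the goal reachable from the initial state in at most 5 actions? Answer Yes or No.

1. bind(d,e)  →  {above(d,d), above(e,d), holds(a,f), holds(e,d), holds(f,e), linked(d), marked(e)}
2. bind(a,e)  →  {above(d,d), above(e,a), above(e,d), holds(a,f), holds(e,a), holds(e,d), holds(f,e), linked(d), marked(e)}
3. drop(d)  →  {above(d,d), above(e,a), above(e,d), holds(a,f), holds(e,a), holds(e,d), holds(f,e), marked(d), marked(e)}
4. bind(d,d)  →  {above(d,d), above(e,a), above(e,d), holds(a,f), holds(d,d), holds(e,a), holds(e,d), holds(f,e), marked(d), marked(e)}
optimal plan length = 4; 4 ≤ 5

Yes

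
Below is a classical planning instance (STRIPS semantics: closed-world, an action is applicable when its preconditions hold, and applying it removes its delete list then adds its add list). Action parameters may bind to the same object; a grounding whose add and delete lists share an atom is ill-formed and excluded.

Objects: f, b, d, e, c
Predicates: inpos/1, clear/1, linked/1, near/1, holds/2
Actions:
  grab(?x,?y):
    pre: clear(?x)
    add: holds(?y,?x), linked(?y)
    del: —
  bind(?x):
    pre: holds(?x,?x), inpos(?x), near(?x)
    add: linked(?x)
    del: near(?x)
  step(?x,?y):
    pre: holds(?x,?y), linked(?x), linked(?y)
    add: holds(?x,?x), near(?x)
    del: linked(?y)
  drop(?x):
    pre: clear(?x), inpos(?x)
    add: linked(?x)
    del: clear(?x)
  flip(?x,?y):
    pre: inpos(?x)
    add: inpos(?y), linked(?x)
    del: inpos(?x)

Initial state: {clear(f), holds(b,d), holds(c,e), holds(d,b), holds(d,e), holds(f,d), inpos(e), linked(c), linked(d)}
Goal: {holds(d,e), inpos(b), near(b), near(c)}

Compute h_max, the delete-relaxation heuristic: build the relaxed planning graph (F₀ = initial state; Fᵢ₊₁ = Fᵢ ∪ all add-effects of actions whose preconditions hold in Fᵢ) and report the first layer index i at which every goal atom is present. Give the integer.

F0 = init (9 atoms)
F1 = F0 ∪ {holds(b,f), holds(c,f), holds(d,f), holds(e,f), holds(f,f), inpos(b), inpos(c), inpos(d), inpos(f), linked(b), linked(e), linked(f)}  (21 atoms)
F2 = F1 ∪ {holds(b,b), holds(c,c), holds(d,d), holds(e,e), near(b), near(c), near(d), near(e), near(f)}  (30 atoms)
goal ⊆ F2  ⇒  h_max = 2

2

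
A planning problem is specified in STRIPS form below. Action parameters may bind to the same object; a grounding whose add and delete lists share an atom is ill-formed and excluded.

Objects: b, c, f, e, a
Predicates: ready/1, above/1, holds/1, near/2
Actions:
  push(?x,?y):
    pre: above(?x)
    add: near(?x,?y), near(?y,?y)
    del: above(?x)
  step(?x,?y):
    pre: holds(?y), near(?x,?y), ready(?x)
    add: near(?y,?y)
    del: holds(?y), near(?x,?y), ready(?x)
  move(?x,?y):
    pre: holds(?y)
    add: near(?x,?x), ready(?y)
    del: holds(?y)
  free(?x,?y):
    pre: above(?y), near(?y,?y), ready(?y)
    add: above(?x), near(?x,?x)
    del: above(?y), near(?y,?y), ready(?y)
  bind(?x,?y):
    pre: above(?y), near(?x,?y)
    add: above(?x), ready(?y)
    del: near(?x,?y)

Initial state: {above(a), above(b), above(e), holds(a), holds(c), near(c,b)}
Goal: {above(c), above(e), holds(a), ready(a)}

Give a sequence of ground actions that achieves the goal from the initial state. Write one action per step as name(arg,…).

1. push(b,a)  →  {above(a), above(e), holds(a), holds(c), near(a,a), near(b,a), near(c,b)}
2. bind(b,a)  →  {above(a), above(b), above(e), holds(a), holds(c), near(a,a), near(c,b), ready(a)}
3. bind(c,b)  →  {above(a), above(b), above(c), above(e), holds(a), holds(c), near(a,a), ready(a), ready(b)}

push(b,a); bind(b,a); bind(c,b)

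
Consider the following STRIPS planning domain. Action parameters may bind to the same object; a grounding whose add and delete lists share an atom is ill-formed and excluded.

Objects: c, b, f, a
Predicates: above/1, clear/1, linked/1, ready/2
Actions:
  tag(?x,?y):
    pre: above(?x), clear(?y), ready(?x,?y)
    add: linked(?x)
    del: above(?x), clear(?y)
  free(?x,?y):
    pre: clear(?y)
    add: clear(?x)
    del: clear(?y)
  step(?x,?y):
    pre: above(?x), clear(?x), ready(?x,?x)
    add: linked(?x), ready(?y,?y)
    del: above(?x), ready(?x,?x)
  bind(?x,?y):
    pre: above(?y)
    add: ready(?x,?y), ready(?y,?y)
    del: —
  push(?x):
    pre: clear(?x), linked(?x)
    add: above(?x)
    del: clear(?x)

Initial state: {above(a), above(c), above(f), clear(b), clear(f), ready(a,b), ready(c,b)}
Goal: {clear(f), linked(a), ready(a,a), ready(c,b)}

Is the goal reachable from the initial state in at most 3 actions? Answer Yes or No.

1. bind(c,a)  →  {above(a), above(c), above(f), clear(b), clear(f), ready(a,a), ready(a,b), ready(c,a), ready(c,b)}
2. tag(a,b)  →  {above(c), above(f), clear(f), linked(a), ready(a,a), ready(a,b), ready(c,a), ready(c,b)}
optimal plan length = 2; 2 ≤ 3

Yes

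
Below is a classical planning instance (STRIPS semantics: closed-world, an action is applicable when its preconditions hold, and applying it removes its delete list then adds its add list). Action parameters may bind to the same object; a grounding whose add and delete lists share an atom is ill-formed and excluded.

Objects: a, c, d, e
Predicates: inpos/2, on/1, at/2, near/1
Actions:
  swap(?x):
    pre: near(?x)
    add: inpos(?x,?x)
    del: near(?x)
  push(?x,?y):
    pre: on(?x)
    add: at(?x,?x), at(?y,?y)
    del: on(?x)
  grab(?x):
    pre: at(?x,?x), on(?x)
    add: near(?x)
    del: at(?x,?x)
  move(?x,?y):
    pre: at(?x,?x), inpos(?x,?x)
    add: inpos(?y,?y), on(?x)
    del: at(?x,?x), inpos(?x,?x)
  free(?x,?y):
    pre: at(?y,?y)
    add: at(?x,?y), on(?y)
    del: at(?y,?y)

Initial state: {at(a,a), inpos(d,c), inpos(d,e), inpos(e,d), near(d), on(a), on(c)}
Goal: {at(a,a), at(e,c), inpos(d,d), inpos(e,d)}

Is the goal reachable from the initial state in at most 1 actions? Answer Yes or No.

1. swap(d)  →  {at(a,a), inpos(d,c), inpos(d,d), inpos(d,e), inpos(e,d), on(a), on(c)}
2. push(a,c)  →  {at(a,a), at(c,c), inpos(d,c), inpos(d,d), inpos(d,e), inpos(e,d), on(c)}
3. free(e,c)  →  {at(a,a), at(e,c), inpos(d,c), inpos(d,d), inpos(d,e), inpos(e,d), on(c)}
optimal plan length = 3; 3 > 1

No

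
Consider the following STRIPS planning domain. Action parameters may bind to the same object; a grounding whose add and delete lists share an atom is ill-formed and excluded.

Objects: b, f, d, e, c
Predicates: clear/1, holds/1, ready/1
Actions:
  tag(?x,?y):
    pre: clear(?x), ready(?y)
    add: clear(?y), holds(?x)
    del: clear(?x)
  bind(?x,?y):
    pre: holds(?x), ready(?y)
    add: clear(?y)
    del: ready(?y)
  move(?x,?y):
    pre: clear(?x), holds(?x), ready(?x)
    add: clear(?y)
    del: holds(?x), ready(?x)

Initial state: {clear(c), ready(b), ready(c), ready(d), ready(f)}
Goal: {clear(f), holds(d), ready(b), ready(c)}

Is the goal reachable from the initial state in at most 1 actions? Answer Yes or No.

1. tag(c,d)  →  {clear(d), holds(c), ready(b), ready(c), ready(d), ready(f)}
2. tag(d,f)  →  {clear(f), holds(c), holds(d), ready(b), ready(c), ready(d), ready(f)}
optimal plan length = 2; 2 > 1

No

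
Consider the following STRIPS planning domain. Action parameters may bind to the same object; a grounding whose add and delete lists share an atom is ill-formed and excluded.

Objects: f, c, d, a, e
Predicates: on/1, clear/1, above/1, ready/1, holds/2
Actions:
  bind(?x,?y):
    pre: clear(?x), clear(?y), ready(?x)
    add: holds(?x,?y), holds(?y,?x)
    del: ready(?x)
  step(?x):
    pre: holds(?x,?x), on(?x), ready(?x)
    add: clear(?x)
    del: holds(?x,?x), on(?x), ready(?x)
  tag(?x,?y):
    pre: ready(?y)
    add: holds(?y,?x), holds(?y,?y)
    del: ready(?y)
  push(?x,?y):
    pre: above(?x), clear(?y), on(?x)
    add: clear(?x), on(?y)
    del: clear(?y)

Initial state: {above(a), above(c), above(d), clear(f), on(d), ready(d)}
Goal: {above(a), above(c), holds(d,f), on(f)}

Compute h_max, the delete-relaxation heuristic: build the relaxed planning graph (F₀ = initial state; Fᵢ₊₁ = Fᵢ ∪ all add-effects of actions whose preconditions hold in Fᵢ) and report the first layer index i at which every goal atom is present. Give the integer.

F0 = init (6 atoms)
F1 = F0 ∪ {clear(d), holds(d,a), holds(d,c), holds(d,d), holds(d,e), holds(d,f), on(f)}  (13 atoms)
goal ⊆ F1  ⇒  h_max = 1

1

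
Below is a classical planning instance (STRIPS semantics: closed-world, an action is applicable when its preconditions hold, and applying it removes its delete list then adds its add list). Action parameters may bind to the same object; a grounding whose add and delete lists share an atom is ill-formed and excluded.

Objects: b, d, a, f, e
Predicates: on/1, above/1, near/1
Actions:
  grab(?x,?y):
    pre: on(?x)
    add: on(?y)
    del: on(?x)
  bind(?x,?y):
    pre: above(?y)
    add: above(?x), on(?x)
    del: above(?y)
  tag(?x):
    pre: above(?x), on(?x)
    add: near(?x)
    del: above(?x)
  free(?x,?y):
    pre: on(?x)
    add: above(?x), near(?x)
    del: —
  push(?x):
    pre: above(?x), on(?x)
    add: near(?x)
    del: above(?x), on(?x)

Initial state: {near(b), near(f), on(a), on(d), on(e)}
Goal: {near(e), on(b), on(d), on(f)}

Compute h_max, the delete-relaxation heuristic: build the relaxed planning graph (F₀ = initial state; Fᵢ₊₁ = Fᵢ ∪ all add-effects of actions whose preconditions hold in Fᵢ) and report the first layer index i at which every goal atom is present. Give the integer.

F0 = init (5 atoms)
F1 = F0 ∪ {above(a), above(d), above(e), near(a), near(d), near(e), on(b), on(f)}  (13 atoms)
goal ⊆ F1  ⇒  h_max = 1

1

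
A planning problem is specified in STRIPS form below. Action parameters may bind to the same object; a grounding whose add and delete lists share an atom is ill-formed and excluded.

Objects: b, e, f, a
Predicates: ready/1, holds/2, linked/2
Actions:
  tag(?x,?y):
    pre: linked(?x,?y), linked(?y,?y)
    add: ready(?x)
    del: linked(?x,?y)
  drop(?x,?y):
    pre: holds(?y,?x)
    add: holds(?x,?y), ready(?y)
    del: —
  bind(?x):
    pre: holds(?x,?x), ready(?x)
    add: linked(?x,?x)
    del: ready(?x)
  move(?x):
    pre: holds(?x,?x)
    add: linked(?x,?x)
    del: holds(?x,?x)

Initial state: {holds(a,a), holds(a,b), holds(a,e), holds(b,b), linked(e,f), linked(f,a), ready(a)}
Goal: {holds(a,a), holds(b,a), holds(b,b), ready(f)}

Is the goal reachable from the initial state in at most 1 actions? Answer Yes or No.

1. drop(b,a)  →  {holds(a,a), holds(a,b), holds(a,e), holds(b,a), holds(b,b), linked(e,f), linked(f,a), ready(a)}
2. bind(a)  →  {holds(a,a), holds(a,b), holds(a,e), holds(b,a), holds(b,b), linked(a,a), linked(e,f), linked(f,a)}
3. tag(f,a)  →  {holds(a,a), holds(a,b), holds(a,e), holds(b,a), holds(b,b), linked(a,a), linked(e,f), ready(f)}
optimal plan length = 3; 3 > 1

No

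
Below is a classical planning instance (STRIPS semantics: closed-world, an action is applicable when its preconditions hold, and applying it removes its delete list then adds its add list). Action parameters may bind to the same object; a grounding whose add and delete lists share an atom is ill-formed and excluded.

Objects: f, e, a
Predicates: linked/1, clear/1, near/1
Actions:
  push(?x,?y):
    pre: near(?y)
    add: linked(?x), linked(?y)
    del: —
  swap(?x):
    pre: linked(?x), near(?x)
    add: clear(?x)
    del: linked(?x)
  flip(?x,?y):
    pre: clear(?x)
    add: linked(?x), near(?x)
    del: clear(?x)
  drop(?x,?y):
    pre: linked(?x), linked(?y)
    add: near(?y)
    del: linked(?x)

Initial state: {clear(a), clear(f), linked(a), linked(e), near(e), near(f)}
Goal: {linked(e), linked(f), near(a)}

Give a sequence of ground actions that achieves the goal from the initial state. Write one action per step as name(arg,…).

1. push(f,f)  →  {clear(a), clear(f), linked(a), linked(e), linked(f), near(e), near(f)}
2. flip(a,f)  →  {clear(f), linked(a), linked(e), linked(f), near(a), near(e), near(f)}

push(f,f); flip(a,f)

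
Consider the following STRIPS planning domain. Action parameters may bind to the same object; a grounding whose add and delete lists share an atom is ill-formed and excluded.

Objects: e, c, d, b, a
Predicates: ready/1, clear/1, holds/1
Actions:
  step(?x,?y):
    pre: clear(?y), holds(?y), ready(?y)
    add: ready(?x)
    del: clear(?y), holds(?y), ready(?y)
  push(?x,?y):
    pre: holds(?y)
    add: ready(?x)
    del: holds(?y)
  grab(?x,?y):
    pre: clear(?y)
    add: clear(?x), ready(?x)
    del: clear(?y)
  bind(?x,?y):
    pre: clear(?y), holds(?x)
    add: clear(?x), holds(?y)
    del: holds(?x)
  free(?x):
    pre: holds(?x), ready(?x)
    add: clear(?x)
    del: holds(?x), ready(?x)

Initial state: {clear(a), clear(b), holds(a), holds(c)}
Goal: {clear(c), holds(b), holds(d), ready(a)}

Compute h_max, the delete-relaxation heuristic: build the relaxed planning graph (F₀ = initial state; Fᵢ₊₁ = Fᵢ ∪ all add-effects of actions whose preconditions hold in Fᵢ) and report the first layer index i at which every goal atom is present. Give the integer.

F0 = init (4 atoms)
F1 = F0 ∪ {clear(c), clear(d), clear(e), holds(b), ready(a), ready(b), ready(c), ready(d), ready(e)}  (13 atoms)
F2 = F1 ∪ {holds(d), holds(e)}  (15 atoms)
goal ⊆ F2  ⇒  h_max = 2

2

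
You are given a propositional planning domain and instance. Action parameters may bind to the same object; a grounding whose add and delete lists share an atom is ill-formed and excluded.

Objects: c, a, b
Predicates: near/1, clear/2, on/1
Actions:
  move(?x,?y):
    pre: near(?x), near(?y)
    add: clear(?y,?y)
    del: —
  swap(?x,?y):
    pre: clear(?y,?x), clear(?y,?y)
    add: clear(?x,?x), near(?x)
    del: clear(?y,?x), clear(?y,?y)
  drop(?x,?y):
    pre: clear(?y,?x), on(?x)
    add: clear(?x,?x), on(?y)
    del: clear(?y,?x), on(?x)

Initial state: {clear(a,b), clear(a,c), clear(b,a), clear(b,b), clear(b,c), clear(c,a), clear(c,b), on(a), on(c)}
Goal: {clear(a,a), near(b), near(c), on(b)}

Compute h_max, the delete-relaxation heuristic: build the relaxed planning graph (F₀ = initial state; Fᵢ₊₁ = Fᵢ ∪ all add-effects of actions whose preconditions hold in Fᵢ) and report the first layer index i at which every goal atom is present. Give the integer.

2

F0 = init (9 atoms)
F1 = F0 ∪ {clear(a,a), clear(c,c), near(a), near(c), on(b)}  (14 atoms)
F2 = F1 ∪ {near(b)}  (15 atoms)
goal ⊆ F2  ⇒  h_max = 2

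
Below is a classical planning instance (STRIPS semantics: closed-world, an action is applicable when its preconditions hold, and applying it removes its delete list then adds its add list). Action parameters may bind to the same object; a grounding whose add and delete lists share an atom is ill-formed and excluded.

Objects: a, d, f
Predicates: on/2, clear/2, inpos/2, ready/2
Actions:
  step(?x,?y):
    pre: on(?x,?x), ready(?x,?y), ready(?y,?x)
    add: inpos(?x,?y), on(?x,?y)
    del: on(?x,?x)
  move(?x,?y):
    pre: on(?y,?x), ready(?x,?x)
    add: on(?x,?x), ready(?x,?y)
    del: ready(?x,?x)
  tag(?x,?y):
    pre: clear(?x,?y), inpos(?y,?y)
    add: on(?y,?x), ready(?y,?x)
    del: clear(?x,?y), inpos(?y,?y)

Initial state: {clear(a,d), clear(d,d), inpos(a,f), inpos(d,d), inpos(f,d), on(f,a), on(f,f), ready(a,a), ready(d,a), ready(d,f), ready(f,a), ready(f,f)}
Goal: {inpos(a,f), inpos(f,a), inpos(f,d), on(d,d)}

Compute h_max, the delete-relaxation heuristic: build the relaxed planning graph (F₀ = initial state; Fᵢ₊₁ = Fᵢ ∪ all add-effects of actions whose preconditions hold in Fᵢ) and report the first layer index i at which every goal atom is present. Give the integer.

F0 = init (12 atoms)
F1 = F0 ∪ {on(a,a), on(d,a), on(d,d), ready(a,f), ready(d,d)}  (17 atoms)
F2 = F1 ∪ {inpos(f,a), on(a,f), ready(a,d)}  (20 atoms)
goal ⊆ F2  ⇒  h_max = 2

2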